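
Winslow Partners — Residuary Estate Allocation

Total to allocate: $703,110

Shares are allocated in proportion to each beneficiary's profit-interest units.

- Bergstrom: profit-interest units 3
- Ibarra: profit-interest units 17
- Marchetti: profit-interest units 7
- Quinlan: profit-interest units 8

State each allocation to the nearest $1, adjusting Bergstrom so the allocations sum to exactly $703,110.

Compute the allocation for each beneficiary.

Bergstrom: $60,266 · Ibarra: $341,511 · Marchetti: $140,622 · Quinlan: $160,711

Total profit-interest units = 35.
Unrounded shares: Bergstrom 3/35 × $703,110 = 60,266.57; Ibarra 17/35 × $703,110 = 341,510.57; Marchetti 7/35 × $703,110 = 140,622.00; Quinlan 8/35 × $703,110 = 160,710.86.
At nearest $1: Bergstrom $60,267; Ibarra $341,511; Marchetti $140,622; Quinlan $160,711. Sum = $703,111.
Difference $703,110 − $703,111 = −$1 applied to Bergstrom: Bergstrom becomes $60,266.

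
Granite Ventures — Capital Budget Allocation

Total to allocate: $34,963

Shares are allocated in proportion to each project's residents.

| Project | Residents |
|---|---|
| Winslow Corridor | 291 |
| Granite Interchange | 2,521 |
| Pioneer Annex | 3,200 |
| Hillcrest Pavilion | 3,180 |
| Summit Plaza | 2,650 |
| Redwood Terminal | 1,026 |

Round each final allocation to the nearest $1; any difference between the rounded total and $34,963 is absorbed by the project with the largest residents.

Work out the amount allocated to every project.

Residents total: 291 + 2,521 + 3,200 + 3,180 + 2,650 + 1,026 = 12,868.
Proportional shares: Winslow Corridor 790.66; Granite Interchange 6,849.68; Pioneer Annex 8,694.56; Hillcrest Pavilion 8,640.22; Summit Plaza 7,200.18; Redwood Terminal 2,787.69.
At nearest $1: Winslow Corridor $791; Granite Interchange $6,850; Pioneer Annex $8,695; Hillcrest Pavilion $8,640; Summit Plaza $7,200; Redwood Terminal $2,788. Sum = $34,964.
Difference $34,963 − $34,964 = −$1 applied to largest residents (Pioneer Annex): Pioneer Annex becomes $8,694.

Winslow Corridor: $791; Granite Interchange: $6,850; Pioneer Annex: $8,694; Hillcrest Pavilion: $8,640; Summit Plaza: $7,200; Redwood Terminal: $2,788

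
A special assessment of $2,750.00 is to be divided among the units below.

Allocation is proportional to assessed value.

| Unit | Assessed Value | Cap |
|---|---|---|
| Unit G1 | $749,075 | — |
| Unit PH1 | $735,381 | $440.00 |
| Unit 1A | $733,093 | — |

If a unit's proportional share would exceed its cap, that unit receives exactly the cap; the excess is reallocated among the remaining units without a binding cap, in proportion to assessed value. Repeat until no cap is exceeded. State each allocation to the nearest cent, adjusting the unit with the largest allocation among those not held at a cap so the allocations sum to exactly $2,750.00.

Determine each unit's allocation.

Unit G1: $1,167.45 · Unit PH1: $440.00 · Unit 1A: $1,142.55

Combined assessed value = 2,217,549.
Proportional shares (ignoring caps): Unit G1 928.9338; Unit PH1 911.9518; Unit 1A 909.1144.
Cap binds for Unit PH1 ($440.00); remaining pool $2,310.00 reallocated over remaining assessed value 1,482,168.
Redistributed shares: Unit G1 1,167.4542 → $1,167.45; Unit 1A 1,142.5458 → $1,142.55.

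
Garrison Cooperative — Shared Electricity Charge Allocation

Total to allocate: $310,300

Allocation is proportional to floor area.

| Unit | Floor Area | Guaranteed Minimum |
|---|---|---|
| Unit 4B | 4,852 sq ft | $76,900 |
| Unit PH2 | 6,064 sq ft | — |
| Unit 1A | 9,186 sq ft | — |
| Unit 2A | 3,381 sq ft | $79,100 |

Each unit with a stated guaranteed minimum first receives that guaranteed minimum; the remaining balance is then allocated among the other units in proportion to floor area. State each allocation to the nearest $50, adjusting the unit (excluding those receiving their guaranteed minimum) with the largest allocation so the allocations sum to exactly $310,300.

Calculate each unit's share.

Unit 4B: $76,900 · Unit PH2: $61,350 · Unit 1A: $92,950 · Unit 2A: $79,100

Fund the minimums — Unit 4B $76,900; Unit 2A $79,100. Residual $154,300.
Residual split over remaining floor area 15,250: Unit PH2 61,355.75 → $61,350; Unit 1A 92,944.25 → $92,950.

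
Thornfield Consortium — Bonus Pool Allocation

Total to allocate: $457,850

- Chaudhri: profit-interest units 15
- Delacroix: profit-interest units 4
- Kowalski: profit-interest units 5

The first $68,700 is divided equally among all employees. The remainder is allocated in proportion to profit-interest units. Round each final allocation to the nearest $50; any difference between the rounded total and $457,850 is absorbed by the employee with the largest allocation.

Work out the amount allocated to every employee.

First tranche $68,700 split equally: $22,900 each.
Remainder $389,150 by profit-interest units (total 24): Chaudhri 243,218.75 → $243,200; Delacroix 64,858.33 → $64,850; Kowalski 81,072.92 → $81,050.
Rounding difference +$50 on remainder applied to Chaudhri.
Totals: Chaudhri $22,900 + $243,250 = $266,150; Delacroix $22,900 + $64,850 = $87,750; Kowalski $22,900 + $81,050 = $103,950.

Chaudhri: $266,150; Delacroix: $87,750; Kowalski: $103,950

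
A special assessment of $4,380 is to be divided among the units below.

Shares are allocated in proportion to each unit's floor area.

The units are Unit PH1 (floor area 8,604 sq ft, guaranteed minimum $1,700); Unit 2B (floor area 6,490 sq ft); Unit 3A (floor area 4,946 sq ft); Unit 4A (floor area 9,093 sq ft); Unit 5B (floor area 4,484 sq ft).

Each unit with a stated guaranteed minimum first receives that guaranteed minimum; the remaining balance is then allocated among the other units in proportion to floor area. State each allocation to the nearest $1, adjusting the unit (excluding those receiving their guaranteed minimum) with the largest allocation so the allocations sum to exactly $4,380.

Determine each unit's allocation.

Unit PH1: $1,700 | Unit 2B: $695 | Unit 3A: $530 | Unit 4A: $975 | Unit 5B: $480

Guaranteed amounts: Unit PH1 $1,700. Remaining pool $2,680.
Remaining pool split over remaining floor area 25,013: Unit 2B 695.37 → $695; Unit 3A 529.94 → $530; Unit 4A 974.26 → $974; Unit 5B 480.43 → $480.
Rounding difference +$1 applied to Unit 4A → $975.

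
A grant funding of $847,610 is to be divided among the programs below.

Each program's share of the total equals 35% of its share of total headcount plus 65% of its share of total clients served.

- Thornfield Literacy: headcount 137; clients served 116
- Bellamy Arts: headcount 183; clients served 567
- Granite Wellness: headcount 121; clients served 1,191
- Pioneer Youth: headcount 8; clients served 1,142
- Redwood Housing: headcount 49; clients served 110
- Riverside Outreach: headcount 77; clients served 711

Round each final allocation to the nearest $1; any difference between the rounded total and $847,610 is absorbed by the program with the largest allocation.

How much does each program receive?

Thornfield Literacy: $87,339 · Bellamy Arts: $175,831 · Granite Wellness: $233,441 · Pioneer Youth: $168,105 · Redwood Housing: $41,076 · Riverside Outreach: $141,818

Headcount total 575; clients served total 3,837.
Composite weights (35% headcount + 65% clients served): Thornfield Literacy 0.1030; Bellamy Arts 0.2074; Granite Wellness 0.2754; Pioneer Youth 0.1983; Redwood Housing 0.0485; Riverside Outreach 0.1673.
Pro-rata amounts: Thornfield Literacy 87,339.49; Bellamy Arts 175,830.68; Granite Wellness 233,441.42; Pioneer Youth 168,104.79; Redwood Housing 41,075.55; Riverside Outreach 141,818.06.
After rounding ($1): Thornfield Literacy $87,339; Bellamy Arts $175,831; Granite Wellness $233,441; Pioneer Youth $168,105; Redwood Housing $41,076; Riverside Outreach $141,818. Sum = $847,610.
No rounding difference to absorb.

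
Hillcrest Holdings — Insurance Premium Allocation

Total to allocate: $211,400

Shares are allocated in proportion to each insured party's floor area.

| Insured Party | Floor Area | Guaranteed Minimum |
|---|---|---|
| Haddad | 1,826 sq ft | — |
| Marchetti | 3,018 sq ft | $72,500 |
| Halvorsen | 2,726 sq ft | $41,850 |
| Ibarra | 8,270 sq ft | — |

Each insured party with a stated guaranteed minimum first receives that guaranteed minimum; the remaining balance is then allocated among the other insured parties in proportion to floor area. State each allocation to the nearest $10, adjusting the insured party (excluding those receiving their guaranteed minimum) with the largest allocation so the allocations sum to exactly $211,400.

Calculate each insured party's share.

Minimums first: Marchetti $72,500; Halvorsen $41,850. Remaining pool $97,050.
Remaining pool split over remaining floor area 10,096: Haddad 17,552.82 → $17,550; Ibarra 79,497.18 → $79,500.

Haddad: $17,550 | Marchetti: $72,500 | Halvorsen: $41,850 | Ibarra: $79,500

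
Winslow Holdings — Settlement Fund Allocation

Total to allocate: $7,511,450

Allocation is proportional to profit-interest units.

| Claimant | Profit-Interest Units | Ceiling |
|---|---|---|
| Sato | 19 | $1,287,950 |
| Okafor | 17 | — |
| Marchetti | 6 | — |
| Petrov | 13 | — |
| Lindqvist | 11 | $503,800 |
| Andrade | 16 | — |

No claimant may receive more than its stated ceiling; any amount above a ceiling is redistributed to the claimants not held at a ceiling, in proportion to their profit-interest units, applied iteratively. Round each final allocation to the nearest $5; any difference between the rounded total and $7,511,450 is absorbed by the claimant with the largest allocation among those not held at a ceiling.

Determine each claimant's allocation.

Profit-interest units total: 82.
Pro-rata shares before constraints: Sato 1,740,457.93; Okafor 1,557,251.83; Marchetti 549,618.29; Petrov 1,190,839.63; Lindqvist 1,007,633.54; Andrade 1,465,648.78.
Capped: Sato ($1,287,950), Lindqvist ($503,800); balance $5,719,700 reallocated over remaining profit-interest units 52.
Remaining shares: Okafor 1,869,901.92 → $1,869,900; Marchetti 659,965.38 → $659,965; Petrov 1,429,925.00 → $1,429,925; Andrade 1,759,907.69 → $1,759,910.

Sato: $1,287,950; Okafor: $1,869,900; Marchetti: $659,965; Petrov: $1,429,925; Lindqvist: $503,800; Andrade: $1,759,910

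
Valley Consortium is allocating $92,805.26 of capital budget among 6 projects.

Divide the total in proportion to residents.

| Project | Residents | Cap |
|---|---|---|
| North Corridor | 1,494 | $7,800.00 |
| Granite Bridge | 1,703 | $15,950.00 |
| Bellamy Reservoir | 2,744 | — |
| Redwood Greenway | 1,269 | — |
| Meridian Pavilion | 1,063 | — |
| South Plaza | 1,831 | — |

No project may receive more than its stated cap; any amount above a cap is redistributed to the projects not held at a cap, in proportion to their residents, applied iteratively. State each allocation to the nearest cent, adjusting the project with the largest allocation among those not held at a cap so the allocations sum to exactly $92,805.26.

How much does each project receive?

North Corridor: $7,800.00; Granite Bridge: $15,950.00; Bellamy Reservoir: $27,434.15; Redwood Greenway: $12,687.29; Meridian Pavilion: $10,627.73; South Plaza: $18,306.09

Total residents = 10,104.
Pro-rata shares before constraints: North Corridor 13,722.3930; Granite Bridge 15,642.0584; Bellamy Reservoir 25,203.6454; Redwood Greenway 11,655.7675; Meridian Pavilion 9,763.6571; South Plaza 16,817.7386.
Held at cap: North Corridor ($7,800.00); residual $85,005.26 reallocated over remaining residents 8,610.
Held at cap: Granite Bridge ($15,950.00); residual $69,055.26 reallocated over remaining residents 6,907.
Redistributed shares: Bellamy Reservoir 27,434.1441 → $27,434.14; Redwood Greenway 12,687.2919 → $12,687.29; Meridian Pavilion 10,627.7315 → $10,627.73; South Plaza 18,306.0925 → $18,306.09.
Rounding difference +$0.01 applied to Bellamy Reservoir → $27,434.15.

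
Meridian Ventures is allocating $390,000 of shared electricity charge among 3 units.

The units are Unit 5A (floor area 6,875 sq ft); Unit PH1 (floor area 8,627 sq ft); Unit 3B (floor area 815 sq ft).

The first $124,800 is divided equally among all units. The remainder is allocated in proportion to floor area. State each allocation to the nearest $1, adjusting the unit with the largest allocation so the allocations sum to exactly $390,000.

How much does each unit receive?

Unit 5A: $153,339; Unit PH1: $181,815; Unit 3B: $54,846

$124,800 shared equally gives $41,600 per unit.
Remainder $265,200 by floor area (total 16,317): Unit 5A 111,739.29 → $111,739; Unit PH1 140,214.52 → $140,215; Unit 3B 13,246.18 → $13,246.
Totals: Unit 5A $41,600 + $111,739 = $153,339; Unit PH1 $41,600 + $140,215 = $181,815; Unit 3B $41,600 + $13,246 = $54,846.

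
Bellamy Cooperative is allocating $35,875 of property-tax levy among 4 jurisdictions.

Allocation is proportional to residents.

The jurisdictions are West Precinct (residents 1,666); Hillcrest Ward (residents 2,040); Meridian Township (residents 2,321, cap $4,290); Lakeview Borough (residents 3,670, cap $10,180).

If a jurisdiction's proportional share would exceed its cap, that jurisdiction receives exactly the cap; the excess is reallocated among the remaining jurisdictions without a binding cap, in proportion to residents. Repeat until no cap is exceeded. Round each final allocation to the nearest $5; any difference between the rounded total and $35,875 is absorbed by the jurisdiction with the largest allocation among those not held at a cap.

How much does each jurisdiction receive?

Combined residents = 9,697.
Proportional shares (ignoring caps): West Precinct 6,163.53; Hillcrest Ward 7,547.18; Meridian Township 8,586.77; Lakeview Borough 13,577.52.
Capped: Meridian Township ($4,290), Lakeview Borough ($10,180); balance $21,405 reallocated over remaining residents 3,706.
Redistributed shares: West Precinct 9,622.43 → $9,620; Hillcrest Ward 11,782.57 → $11,785.

West Precinct: $9,620 · Hillcrest Ward: $11,785 · Meridian Township: $4,290 · Lakeview Borough: $10,180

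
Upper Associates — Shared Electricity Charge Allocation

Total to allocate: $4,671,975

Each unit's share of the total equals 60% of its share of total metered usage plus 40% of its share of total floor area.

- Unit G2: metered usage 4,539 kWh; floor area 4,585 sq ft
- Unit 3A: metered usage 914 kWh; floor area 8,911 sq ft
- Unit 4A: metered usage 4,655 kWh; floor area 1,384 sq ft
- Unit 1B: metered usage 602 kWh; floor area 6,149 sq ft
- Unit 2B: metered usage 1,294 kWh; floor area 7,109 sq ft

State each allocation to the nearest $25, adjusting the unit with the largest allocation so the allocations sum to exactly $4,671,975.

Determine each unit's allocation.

Unit G2: $1,364,450 | Unit 3A: $805,275 | Unit 4A: $1,178,950 | Unit 1B: $548,975 | Unit 2B: $774,325

Metered usage total 12,004; floor area total 28,138.
Blended shares (60% metered usage + 40% floor area): Unit G2 0.2921; Unit 3A 0.1724; Unit 4A 0.2523; Unit 1B 0.1175; Unit 2B 0.1657.
Proportional shares: Unit G2 1,364,464.95; Unit 3A 805,263.67; Unit 4A 1,178,958.43; Unit 1B 548,966.46; Unit 2B 774,321.49.
At nearest $25: Unit G2 $1,364,475; Unit 3A $805,275; Unit 4A $1,178,950; Unit 1B $548,975; Unit 2B $774,325. Sum = $4,672,000.
Difference $4,671,975 − $4,672,000 = −$25 applied to largest allocation (Unit G2): Unit G2 becomes $1,364,450.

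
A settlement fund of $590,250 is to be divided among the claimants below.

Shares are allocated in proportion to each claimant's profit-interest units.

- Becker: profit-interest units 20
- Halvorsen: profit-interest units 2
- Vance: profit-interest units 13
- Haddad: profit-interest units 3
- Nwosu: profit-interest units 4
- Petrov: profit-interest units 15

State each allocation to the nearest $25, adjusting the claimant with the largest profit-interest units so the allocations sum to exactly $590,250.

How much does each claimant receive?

Becker: $207,100; Halvorsen: $20,700; Vance: $134,625; Haddad: $31,075; Nwosu: $41,425; Petrov: $155,325

Total profit-interest units = 20 + 2 + 13 + 3 + 4 + 15 = 57.
Pro-rata amounts: Becker 207,105.26; Halvorsen 20,710.53; Vance 134,618.42; Haddad 31,065.79; Nwosu 41,421.05; Petrov 155,328.95.
After rounding ($25): Becker $207,100; Halvorsen $20,700; Vance $134,625; Haddad $31,075; Nwosu $41,425; Petrov $155,325. Sum = $590,250.
No rounding difference to absorb.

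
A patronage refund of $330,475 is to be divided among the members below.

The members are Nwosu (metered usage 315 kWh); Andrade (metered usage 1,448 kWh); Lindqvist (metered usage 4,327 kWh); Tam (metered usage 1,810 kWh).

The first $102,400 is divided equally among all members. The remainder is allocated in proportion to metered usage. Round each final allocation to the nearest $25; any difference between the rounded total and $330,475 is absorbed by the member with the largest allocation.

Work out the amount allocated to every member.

Nwosu: $34,700 · Andrade: $67,400 · Lindqvist: $150,525 · Tam: $77,850

$102,400 shared equally gives $25,600 per member.
Remainder $228,075 by metered usage (total 7,900): Nwosu 9,094.13 → $9,100; Andrade 41,804.13 → $41,800; Lindqvist 124,921.59 → $124,925; Tam 52,255.16 → $52,250.
Totals: Nwosu $25,600 + $9,100 = $34,700; Andrade $25,600 + $41,800 = $67,400; Lindqvist $25,600 + $124,925 = $150,525; Tam $25,600 + $52,250 = $77,850.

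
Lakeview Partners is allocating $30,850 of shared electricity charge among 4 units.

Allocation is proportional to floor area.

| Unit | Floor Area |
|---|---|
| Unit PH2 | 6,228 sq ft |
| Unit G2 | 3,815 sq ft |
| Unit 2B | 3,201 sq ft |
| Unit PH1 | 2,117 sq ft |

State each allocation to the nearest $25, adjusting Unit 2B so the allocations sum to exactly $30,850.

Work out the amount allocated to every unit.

Sum of floor area: 15,361.
Unrounded shares: Unit PH2 6,228/15,361 × $30,850 = 12,507.90; Unit G2 3,815/15,361 × $30,850 = 7,661.79; Unit 2B 3,201/15,361 × $30,850 = 6,428.67; Unit PH1 2,117/15,361 × $30,850 = 4,251.64.
After rounding ($25): Unit PH2 $12,500; Unit G2 $7,650; Unit 2B $6,425; Unit PH1 $4,250. Sum = $30,825.
Difference $30,850 − $30,825 = +$25 applied to Unit 2B: Unit 2B becomes $6,450.

Unit PH2: $12,500 | Unit G2: $7,650 | Unit 2B: $6,450 | Unit PH1: $4,250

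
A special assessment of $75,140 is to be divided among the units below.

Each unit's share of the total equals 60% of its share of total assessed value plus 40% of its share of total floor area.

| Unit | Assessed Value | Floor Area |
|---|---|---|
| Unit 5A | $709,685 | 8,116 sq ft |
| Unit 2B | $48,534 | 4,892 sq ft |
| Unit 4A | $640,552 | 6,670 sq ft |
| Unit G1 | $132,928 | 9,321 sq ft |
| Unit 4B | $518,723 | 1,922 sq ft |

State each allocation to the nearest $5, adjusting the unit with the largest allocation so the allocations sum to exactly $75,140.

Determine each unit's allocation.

Assessed value total 2,050,422; floor area total 30,921.
Blended shares (60% assessed value + 40% floor area): Unit 5A 0.3127; Unit 2B 0.0775; Unit 4A 0.2737; Unit G1 0.1595; Unit 4B 0.1767.
Pro-rata amounts: Unit 5A 23,493.28; Unit 2B 5,822.30; Unit 4A 20,567.66; Unit G1 11,983.03; Unit 4B 13,273.74.
After rounding ($5): Unit 5A $23,495; Unit 2B $5,820; Unit 4A $20,570; Unit G1 $11,985; Unit 4B $13,275. Sum = $75,145.
Difference $75,140 − $75,145 = −$5 applied to largest allocation (Unit 5A): Unit 5A becomes $23,490.

Unit 5A: $23,490 · Unit 2B: $5,820 · Unit 4A: $20,570 · Unit G1: $11,985 · Unit 4B: $13,275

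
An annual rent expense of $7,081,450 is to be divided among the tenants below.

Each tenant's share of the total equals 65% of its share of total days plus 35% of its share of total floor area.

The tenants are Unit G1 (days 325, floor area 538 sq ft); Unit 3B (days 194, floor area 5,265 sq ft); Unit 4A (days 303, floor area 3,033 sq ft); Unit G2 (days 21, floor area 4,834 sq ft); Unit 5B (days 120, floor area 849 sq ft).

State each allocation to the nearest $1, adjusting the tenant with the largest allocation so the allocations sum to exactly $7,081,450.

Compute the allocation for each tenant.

Unit G1: $1,645,274 | Unit 3B: $1,826,057 | Unit 4A: $1,966,035 | Unit G2: $925,578 | Unit 5B: $718,506

Totals — days 963, floor area 14,519.
Combined weights (65% days + 35% floor area): Unit G1 0.2323; Unit 3B 0.2579; Unit 4A 0.2776; Unit G2 0.1307; Unit 5B 0.1015.
Unrounded shares: Unit G1 1,645,274.18; Unit 3B 1,826,057.13; Unit 4A 1,966,034.81; Unit G2 925,577.52; Unit 5B 718,506.37.
At nearest $1: Unit G1 $1,645,274; Unit 3B $1,826,057; Unit 4A $1,966,035; Unit G2 $925,578; Unit 5B $718,506. Sum = $7,081,450.
No rounding difference to absorb.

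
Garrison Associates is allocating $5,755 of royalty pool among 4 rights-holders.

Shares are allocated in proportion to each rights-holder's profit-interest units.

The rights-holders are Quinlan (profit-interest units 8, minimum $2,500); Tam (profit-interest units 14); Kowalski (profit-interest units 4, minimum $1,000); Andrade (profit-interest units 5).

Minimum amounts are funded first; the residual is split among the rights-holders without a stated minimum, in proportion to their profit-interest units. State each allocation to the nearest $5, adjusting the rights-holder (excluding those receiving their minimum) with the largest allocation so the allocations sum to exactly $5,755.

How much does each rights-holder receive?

Fund the minimums — Quinlan $2,500; Kowalski $1,000. Residual $2,255.
Residual split over remaining profit-interest units 19: Tam 1,661.58 → $1,660; Andrade 593.42 → $595.

Quinlan: $2,500; Tam: $1,660; Kowalski: $1,000; Andrade: $595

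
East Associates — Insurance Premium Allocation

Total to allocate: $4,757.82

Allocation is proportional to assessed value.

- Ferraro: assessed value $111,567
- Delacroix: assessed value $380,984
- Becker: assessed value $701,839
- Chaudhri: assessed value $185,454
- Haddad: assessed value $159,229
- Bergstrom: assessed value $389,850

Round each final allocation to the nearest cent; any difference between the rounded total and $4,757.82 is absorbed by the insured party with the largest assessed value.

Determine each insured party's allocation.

Ferraro: $275.19; Delacroix: $939.72; Becker: $1,731.14; Chaudhri: $457.43; Haddad: $392.75; Bergstrom: $961.59

Combined assessed value = 111,567 + 380,984 + 701,839 + 185,454 + 159,229 + 389,850 = 1,928,923.
Proportional shares: Ferraro 275.1876; Delacroix 939.7230; Becker 1,731.1337; Chaudhri 457.4349; Haddad 392.7492; Bergstrom 961.5916.
Rounded to nearest cent: Ferraro $275.19; Delacroix $939.72; Becker $1,731.13; Chaudhri $457.43; Haddad $392.75; Bergstrom $961.59. Sum = $4,757.81.
Difference $4,757.82 − $4,757.81 = +$0.01 applied to largest assessed value (Becker): Becker becomes $1,731.14.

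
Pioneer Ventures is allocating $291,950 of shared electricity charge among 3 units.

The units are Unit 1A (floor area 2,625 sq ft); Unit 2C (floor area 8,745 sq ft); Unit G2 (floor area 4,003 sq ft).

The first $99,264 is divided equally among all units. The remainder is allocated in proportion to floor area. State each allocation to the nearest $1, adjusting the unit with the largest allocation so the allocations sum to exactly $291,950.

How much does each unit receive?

Unit 1A: $65,990 | Unit 2C: $142,698 | Unit G2: $83,262

First tranche $99,264 split equally: $33,088 each.
Remainder $192,686 by floor area (total 15,373): Unit 1A 32,901.89 → $32,902; Unit 2C 109,610.30 → $109,610; Unit G2 50,173.82 → $50,174.
Totals: Unit 1A $33,088 + $32,902 = $65,990; Unit 2C $33,088 + $109,610 = $142,698; Unit G2 $33,088 + $50,174 = $83,262.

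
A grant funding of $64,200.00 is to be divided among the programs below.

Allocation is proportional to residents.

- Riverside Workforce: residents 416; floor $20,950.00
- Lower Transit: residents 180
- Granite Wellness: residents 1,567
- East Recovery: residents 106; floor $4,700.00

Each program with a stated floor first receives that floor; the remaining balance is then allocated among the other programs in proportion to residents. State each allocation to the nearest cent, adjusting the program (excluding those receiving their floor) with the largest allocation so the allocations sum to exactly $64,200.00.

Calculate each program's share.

Guaranteed amounts: Riverside Workforce $20,950.00; East Recovery $4,700.00. Balance $38,550.00.
Balance split over remaining residents 1,747: Lower Transit 3,971.9519 → $3,971.95; Granite Wellness 34,578.0481 → $34,578.05.

Riverside Workforce: $20,950.00; Lower Transit: $3,971.95; Granite Wellness: $34,578.05; East Recovery: $4,700.00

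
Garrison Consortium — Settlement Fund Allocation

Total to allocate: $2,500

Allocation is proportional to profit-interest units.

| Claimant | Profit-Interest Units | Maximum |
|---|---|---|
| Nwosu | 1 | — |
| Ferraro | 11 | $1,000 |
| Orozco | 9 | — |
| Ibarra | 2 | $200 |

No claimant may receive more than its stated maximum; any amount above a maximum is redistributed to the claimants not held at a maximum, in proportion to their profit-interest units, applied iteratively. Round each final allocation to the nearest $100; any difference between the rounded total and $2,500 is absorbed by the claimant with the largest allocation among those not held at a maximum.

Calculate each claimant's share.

Sum of profit-interest units: 23.
Proportional shares (ignoring caps): Nwosu 108.70; Ferraro 1,195.65; Orozco 978.26; Ibarra 217.39.
Cap binds for Ferraro ($1,000), Ibarra ($200); remaining pool $1,300 reallocated over remaining profit-interest units 10.
Redistributed shares: Nwosu 130.00 → $100; Orozco 1,170.00 → $1,200.

Nwosu: $100; Ferraro: $1,000; Orozco: $1,200; Ibarra: $200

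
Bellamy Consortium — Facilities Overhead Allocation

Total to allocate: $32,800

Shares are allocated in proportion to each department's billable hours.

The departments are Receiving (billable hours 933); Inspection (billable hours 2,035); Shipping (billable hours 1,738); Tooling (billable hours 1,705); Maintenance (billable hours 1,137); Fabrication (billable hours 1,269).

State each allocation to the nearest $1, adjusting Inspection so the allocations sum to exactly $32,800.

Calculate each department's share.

Billable hours total: 8,817.
Unrounded shares: Receiving 933/8,817 × $32,800 = 3,470.84; Inspection 2,035/8,817 × $32,800 = 7,570.38; Shipping 1,738/8,817 × $32,800 = 6,465.51; Tooling 1,705/8,817 × $32,800 = 6,342.75; Maintenance 1,137/8,817 × $32,800 = 4,229.74; Fabrication 1,269/8,817 × $32,800 = 4,720.79.
Rounded to nearest $1: Receiving $3,471; Inspection $7,570; Shipping $6,466; Tooling $6,343; Maintenance $4,230; Fabrication $4,721. Sum = $32,801.
Difference $32,800 − $32,801 = −$1 applied to Inspection: Inspection becomes $7,569.

Receiving: $3,471 | Inspection: $7,569 | Shipping: $6,466 | Tooling: $6,343 | Maintenance: $4,230 | Fabrication: $4,721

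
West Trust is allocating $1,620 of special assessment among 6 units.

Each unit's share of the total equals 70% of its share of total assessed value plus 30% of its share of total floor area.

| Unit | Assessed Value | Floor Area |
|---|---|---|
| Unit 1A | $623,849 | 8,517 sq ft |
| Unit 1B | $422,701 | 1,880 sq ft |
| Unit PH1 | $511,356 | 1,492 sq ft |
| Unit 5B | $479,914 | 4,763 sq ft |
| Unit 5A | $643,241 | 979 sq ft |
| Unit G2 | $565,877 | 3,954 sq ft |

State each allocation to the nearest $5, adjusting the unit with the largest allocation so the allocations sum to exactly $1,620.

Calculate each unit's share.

Unit 1A: $415 | Unit 1B: $190 | Unit PH1: $210 | Unit 5B: $275 | Unit 5A: $245 | Unit G2: $285

Assessed value total 3,246,938; floor area total 21,585.
Composite weights (70% assessed value + 30% floor area): Unit 1A 0.2529; Unit 1B 0.1173; Unit PH1 0.1310; Unit 5B 0.1697; Unit 5A 0.1523; Unit G2 0.1770.
Unrounded shares: Unit 1A 409.65; Unit 1B 189.96; Unit PH1 212.19; Unit 5B 274.85; Unit 5A 246.70; Unit G2 286.66.
Rounded to nearest $5: Unit 1A $410; Unit 1B $190; Unit PH1 $210; Unit 5B $275; Unit 5A $245; Unit G2 $285. Sum = $1,615.
Difference $1,620 − $1,615 = +$5 applied to largest allocation (Unit 1A): Unit 1A becomes $415.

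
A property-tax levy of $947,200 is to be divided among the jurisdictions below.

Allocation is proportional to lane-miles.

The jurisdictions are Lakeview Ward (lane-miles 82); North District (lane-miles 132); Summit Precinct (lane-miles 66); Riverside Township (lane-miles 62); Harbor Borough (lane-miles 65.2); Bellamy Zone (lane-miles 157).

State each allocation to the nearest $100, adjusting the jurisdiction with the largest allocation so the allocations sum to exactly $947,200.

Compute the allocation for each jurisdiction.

Lakeview Ward: $137,700; North District: $221,600; Summit Precinct: $110,800; Riverside Township: $104,100; Harbor Borough: $109,500; Bellamy Zone: $263,500

Sum of lane-miles: 564.2.
Pro-rata amounts: Lakeview Ward 82/564.2 × $947,200 = 137,664.66; North District 132/564.2 × $947,200 = 221,606.52; Summit Precinct 66/564.2 × $947,200 = 110,803.26; Riverside Township 62/564.2 × $947,200 = 104,087.91; Harbor Borough 65.2/564.2 × $947,200 = 109,460.19; Bellamy Zone 157/564.2 × $947,200 = 263,577.45.
At nearest $100: Lakeview Ward $137,700; North District $221,600; Summit Precinct $110,800; Riverside Township $104,100; Harbor Borough $109,500; Bellamy Zone $263,600. Sum = $947,300.
Difference $947,200 − $947,300 = −$100 applied to largest allocation (Bellamy Zone): Bellamy Zone becomes $263,500.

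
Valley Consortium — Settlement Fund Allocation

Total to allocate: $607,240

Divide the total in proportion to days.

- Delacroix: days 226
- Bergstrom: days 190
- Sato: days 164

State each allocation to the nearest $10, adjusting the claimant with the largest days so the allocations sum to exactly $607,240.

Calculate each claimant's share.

Delacroix: $236,620 | Bergstrom: $198,920 | Sato: $171,700

Total days = 580.
Raw shares: Delacroix 226/580 × $607,240 = 236,614.21; Bergstrom 190/580 × $607,240 = 198,923.45; Sato 164/580 × $607,240 = 171,702.34.
Rounded to nearest $10: Delacroix $236,610; Bergstrom $198,920; Sato $171,700. Sum = $607,230.
Difference $607,240 − $607,230 = +$10 applied to largest days (Delacroix): Delacroix becomes $236,620.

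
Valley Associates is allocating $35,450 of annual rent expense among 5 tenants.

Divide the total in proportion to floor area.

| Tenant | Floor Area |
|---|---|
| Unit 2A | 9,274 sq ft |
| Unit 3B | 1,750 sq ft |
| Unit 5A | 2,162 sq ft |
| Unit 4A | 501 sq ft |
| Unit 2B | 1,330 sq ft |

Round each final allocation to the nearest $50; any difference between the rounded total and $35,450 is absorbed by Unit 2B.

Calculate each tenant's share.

Unit 2A: $21,900 · Unit 3B: $4,150 · Unit 5A: $5,100 · Unit 4A: $1,200 · Unit 2B: $3,100

Sum of floor area: 15,017.
Raw shares: Unit 2A 9,274/15,017 × $35,450 = 21,892.74; Unit 3B 1,750/15,017 × $35,450 = 4,131.15; Unit 5A 2,162/15,017 × $35,450 = 5,103.74; Unit 4A 501/15,017 × $35,450 = 1,182.69; Unit 2B 1,330/15,017 × $35,450 = 3,139.68.
After rounding ($50): Unit 2A $21,900; Unit 3B $4,150; Unit 5A $5,100; Unit 4A $1,200; Unit 2B $3,150. Sum = $35,500.
Difference $35,450 − $35,500 = −$50 applied to Unit 2B: Unit 2B becomes $3,100.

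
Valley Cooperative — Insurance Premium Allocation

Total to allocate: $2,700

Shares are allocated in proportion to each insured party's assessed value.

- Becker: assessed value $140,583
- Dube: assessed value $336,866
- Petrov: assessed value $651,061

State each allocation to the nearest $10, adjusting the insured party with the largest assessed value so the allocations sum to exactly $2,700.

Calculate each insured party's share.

Becker: $340 · Dube: $810 · Petrov: $1,550

Assessed value total: 140,583 + 336,866 + 651,061 = 1,128,510.
Proportional shares: Becker 336.35; Dube 805.96; Petrov 1,557.69.
Rounded to nearest $10: Becker $340; Dube $810; Petrov $1,560. Sum = $2,710.
Difference $2,700 − $2,710 = −$10 applied to largest assessed value (Petrov): Petrov becomes $1,550.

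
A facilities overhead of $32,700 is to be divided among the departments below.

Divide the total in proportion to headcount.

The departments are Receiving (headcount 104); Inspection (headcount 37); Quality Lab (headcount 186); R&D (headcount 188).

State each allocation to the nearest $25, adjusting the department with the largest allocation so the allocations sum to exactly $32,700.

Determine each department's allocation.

Headcount total: 515.
Unrounded shares: Receiving 104/515 × $32,700 = 6,603.50; Inspection 37/515 × $32,700 = 2,349.32; Quality Lab 186/515 × $32,700 = 11,810.10; R&D 188/515 × $32,700 = 11,937.09.
Rounded to nearest $25: Receiving $6,600; Inspection $2,350; Quality Lab $11,800; R&D $11,925. Sum = $32,675.
Difference $32,700 − $32,675 = +$25 applied to largest allocation (R&D): R&D becomes $11,950.

Receiving: $6,600 | Inspection: $2,350 | Quality Lab: $11,800 | R&D: $11,950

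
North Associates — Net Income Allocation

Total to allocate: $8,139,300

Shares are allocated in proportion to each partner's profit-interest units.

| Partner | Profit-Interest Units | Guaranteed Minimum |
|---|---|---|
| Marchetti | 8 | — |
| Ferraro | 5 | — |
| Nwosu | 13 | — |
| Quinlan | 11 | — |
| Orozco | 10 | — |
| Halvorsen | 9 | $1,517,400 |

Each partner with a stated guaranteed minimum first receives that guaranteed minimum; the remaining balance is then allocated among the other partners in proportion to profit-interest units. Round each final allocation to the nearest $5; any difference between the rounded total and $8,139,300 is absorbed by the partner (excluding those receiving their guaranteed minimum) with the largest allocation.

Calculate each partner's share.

Minimums first: Halvorsen $1,517,400. Residual $6,621,900.
Residual split over remaining profit-interest units 47: Marchetti 1,127,131.91 → $1,127,130; Ferraro 704,457.45 → $704,455; Nwosu 1,831,589.36 → $1,831,590; Quinlan 1,549,806.38 → $1,549,805; Orozco 1,408,914.89 → $1,408,915.
Rounding difference +$5 applied to Nwosu → $1,831,595.

Marchetti: $1,127,130; Ferraro: $704,455; Nwosu: $1,831,595; Quinlan: $1,549,805; Orozco: $1,408,915; Halvorsen: $1,517,400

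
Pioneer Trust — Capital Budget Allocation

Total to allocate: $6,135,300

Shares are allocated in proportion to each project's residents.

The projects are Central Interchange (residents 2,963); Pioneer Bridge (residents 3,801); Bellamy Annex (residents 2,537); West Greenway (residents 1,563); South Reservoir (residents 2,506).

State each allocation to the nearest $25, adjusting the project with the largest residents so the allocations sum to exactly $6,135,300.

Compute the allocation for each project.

Total residents = 13,370.
Raw shares: Central Interchange 2,963/13,370 × $6,135,300 = 1,359,677.93; Pioneer Bridge 3,801/13,370 × $6,135,300 = 1,744,224.03; Bellamy Annex 2,537/13,370 × $6,135,300 = 1,164,192.68; West Greenway 1,563/13,370 × $6,135,300 = 717,238.14; South Reservoir 2,506/13,370 × $6,135,300 = 1,149,967.23.
Rounded to nearest $25: Central Interchange $1,359,675; Pioneer Bridge $1,744,225; Bellamy Annex $1,164,200; West Greenway $717,250; South Reservoir $1,149,975. Sum = $6,135,325.
Difference $6,135,300 − $6,135,325 = −$25 applied to largest residents (Pioneer Bridge): Pioneer Bridge becomes $1,744,200.

Central Interchange: $1,359,675 · Pioneer Bridge: $1,744,200 · Bellamy Annex: $1,164,200 · West Greenway: $717,250 · South Reservoir: $1,149,975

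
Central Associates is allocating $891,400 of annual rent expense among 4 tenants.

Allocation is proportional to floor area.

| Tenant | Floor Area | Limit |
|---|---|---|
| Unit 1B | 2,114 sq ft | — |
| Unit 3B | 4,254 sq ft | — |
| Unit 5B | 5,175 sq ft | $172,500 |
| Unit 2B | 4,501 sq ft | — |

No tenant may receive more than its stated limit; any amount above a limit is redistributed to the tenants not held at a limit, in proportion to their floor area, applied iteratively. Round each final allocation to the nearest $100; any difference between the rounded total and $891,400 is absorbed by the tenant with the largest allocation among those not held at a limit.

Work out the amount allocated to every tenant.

Floor area total: 16,044.
Pro-rata shares before constraints: Unit 1B 117,453.23; Unit 3B 236,351.01; Unit 5B 287,521.50; Unit 2B 250,074.26.
Held at cap: Unit 5B ($172,500); balance $718,900 reallocated over remaining floor area 10,869.
Shares after redistribution: Unit 1B 139,824.69 → $139,800; Unit 3B 281,369.09 → $281,400; Unit 2B 297,706.22 → $297,700.

Unit 1B: $139,800 | Unit 3B: $281,400 | Unit 5B: $172,500 | Unit 2B: $297,700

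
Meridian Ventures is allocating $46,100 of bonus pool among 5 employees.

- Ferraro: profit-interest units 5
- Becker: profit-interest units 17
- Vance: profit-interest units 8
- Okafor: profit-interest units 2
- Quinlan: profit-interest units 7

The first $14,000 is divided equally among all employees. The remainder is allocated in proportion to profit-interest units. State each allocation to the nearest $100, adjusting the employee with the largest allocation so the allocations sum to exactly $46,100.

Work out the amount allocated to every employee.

First tranche $14,000 split equally: $2,800 each.
Remainder $32,100 by profit-interest units (total 39): Ferraro 4,115.38 → $4,100; Becker 13,992.31 → $14,000; Vance 6,584.62 → $6,600; Okafor 1,646.15 → $1,600; Quinlan 5,761.54 → $5,800.
Totals: Ferraro $2,800 + $4,100 = $6,900; Becker $2,800 + $14,000 = $16,800; Vance $2,800 + $6,600 = $9,400; Okafor $2,800 + $1,600 = $4,400; Quinlan $2,800 + $5,800 = $8,600.

Ferraro: $6,900 · Becker: $16,800 · Vance: $9,400 · Okafor: $4,400 · Quinlan: $8,600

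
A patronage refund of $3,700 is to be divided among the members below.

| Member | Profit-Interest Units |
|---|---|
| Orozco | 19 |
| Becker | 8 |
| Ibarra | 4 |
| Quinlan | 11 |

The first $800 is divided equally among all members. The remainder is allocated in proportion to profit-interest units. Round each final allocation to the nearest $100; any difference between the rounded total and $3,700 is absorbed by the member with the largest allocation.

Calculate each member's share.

First tranche $800 split equally: $200 each.
Remainder $2,900 by profit-interest units (total 42): Orozco 1,311.90 → $1,300; Becker 552.38 → $600; Ibarra 276.19 → $300; Quinlan 759.52 → $800.
Rounding difference −$100 on remainder applied to Orozco.
Totals: Orozco $200 + $1,200 = $1,400; Becker $200 + $600 = $800; Ibarra $200 + $300 = $500; Quinlan $200 + $800 = $1,000.

Orozco: $1,400; Becker: $800; Ibarra: $500; Quinlan: $1,000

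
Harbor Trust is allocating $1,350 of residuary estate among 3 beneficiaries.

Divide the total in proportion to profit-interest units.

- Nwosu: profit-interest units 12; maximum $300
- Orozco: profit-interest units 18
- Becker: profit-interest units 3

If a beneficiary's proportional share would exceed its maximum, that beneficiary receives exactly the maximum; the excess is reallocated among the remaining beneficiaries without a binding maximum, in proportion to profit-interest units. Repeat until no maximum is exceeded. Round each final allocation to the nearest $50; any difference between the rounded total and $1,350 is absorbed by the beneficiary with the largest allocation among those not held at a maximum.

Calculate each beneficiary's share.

Nwosu: $300 | Orozco: $900 | Becker: $150

Combined profit-interest units = 33.
Proportional shares (ignoring caps): Nwosu 490.91; Orozco 736.36; Becker 122.73.
Held at cap: Nwosu ($300); balance $1,050 reallocated over remaining profit-interest units 21.
Remaining shares: Orozco 900.00 → $900; Becker 150.00 → $150.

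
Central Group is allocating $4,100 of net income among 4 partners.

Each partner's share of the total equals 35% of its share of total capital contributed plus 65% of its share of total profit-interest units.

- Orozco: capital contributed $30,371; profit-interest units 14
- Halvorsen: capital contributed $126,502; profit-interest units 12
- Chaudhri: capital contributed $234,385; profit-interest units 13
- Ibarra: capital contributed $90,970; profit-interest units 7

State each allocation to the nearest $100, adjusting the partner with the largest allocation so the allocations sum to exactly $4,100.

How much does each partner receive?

Orozco: $900 · Halvorsen: $1,100 · Chaudhri: $1,400 · Ibarra: $700

Capital contributed total 482,228; profit-interest units total 46.
Combined weights (35% capital contributed + 65% profit-interest units): Orozco 0.2199; Halvorsen 0.2614; Chaudhri 0.3538; Ibarra 0.1649.
Unrounded shares: Orozco 901.46; Halvorsen 1,071.66; Chaudhri 1,450.63; Ibarra 676.25.
After rounding ($100): Orozco $900; Halvorsen $1,100; Chaudhri $1,500; Ibarra $700. Sum = $4,200.
Difference $4,100 − $4,200 = −$100 applied to largest allocation (Chaudhri): Chaudhri becomes $1,400.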